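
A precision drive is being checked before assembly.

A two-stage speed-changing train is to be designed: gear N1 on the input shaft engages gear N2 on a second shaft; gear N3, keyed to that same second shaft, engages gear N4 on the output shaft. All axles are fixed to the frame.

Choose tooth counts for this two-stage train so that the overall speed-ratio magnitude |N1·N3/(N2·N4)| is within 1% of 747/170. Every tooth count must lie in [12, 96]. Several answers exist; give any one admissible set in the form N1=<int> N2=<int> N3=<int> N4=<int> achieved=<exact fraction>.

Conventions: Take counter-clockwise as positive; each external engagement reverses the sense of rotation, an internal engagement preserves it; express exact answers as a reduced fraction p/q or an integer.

N1=18 N2=17 N3=83 N4=20 achieved=747/170

design class (target 747/170): fixed-axis compound train
target = 747/170 in lowest terms: an exact hit needs N1·N3 = k·747 and N2·N4 = k·170 for one integer k, every count in [12, 96]; additionally prefer no 1:1 stage (N1 ≠ N2, N3 ≠ N4)
k = 1: no 1:1-free in-range split of k·747 and k·170 into factor pairs; take k = 2
k = 2: N1·N3 = 1494 = 18·83, N2·N4 = 340 = 17·20
achieved = 18·83/(17·20) = 747/170; |achieved − target| = 0 ≤ 747/17000 ✓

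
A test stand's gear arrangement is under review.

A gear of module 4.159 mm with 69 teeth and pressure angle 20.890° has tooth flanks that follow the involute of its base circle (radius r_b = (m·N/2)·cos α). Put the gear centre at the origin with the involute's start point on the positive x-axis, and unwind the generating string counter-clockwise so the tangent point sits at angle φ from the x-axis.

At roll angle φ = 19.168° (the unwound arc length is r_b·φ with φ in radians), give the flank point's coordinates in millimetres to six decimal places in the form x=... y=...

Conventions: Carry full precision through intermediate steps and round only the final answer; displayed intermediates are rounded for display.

class = single-mesh tooth geometry [base-circle involute, m = 4.159, 69T]
pitch radius r_p = m·N/2 = 4.159·69/2 = 143.485500
base radius r_b = r_p·cos α = 143.485500·cos 20.890° = 134.053728
roll angle φ = 19.168° = 0.33454471 rad
x = r_b·(cos φ + φ·sin φ) = 141.346790
y = r_b·(sin φ − φ·cos φ) = 1.654443

x=141.346790 y=1.654443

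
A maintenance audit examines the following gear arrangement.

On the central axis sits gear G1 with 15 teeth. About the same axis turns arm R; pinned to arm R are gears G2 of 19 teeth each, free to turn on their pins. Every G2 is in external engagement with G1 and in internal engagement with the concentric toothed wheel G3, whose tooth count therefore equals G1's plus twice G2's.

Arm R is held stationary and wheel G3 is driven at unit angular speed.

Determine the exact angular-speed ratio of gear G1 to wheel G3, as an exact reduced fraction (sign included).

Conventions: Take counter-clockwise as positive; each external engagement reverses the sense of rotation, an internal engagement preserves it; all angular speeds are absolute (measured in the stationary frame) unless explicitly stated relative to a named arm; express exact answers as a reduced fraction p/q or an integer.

-53/15

recognized (axles ride arm R): planetary set, 15/19/53 teeth
ring teeth: 15 + 2·19 = 53
15(ω_sun−ω_arm) = −53(ω_ring−ω_arm),  ω_arm = 0, ω_ring = 1
ω_sun = 0 − (53/15)(1−0) = -53/15
ω_out/ω_in = -53/15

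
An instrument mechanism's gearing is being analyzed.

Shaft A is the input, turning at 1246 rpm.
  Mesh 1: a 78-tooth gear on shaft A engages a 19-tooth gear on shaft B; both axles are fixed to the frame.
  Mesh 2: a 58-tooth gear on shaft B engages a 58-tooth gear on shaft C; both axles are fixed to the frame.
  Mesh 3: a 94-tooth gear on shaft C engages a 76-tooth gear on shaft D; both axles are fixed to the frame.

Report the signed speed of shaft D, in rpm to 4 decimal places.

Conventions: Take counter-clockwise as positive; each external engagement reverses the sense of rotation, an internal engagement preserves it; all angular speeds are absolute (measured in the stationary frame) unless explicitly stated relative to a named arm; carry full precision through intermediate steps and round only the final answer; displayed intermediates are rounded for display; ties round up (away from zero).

3-mesh fixed-axis compound train (all bearings frame-fixed)
mesh 1 [78T→19T]: ω = 1246.0000×78/19 = 5115.1579 rpm, sense flips to −
mesh 2 [58T→58T]: ω = 5115.1579×58/58 = 5115.1579 rpm, sense flips to +
mesh 3 [94T→76T]: ω = 5115.1579×94/76 = 6326.6427 rpm, sense flips to −
signed output speed = -6326.6427 rpm

-6326.6427 rpm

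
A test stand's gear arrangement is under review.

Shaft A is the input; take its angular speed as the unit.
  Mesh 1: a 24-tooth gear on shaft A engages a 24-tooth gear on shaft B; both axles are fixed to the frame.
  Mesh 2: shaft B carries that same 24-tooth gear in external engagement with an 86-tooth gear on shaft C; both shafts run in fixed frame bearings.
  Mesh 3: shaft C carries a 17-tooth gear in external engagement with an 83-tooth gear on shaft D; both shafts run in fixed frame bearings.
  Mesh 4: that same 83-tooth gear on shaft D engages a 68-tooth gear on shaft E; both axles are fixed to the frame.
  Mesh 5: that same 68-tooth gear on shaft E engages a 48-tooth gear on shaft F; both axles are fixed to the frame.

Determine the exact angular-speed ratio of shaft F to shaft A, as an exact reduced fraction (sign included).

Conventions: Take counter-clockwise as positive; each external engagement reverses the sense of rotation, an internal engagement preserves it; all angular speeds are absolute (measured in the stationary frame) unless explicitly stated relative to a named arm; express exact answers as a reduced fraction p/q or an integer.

class = fixed-axis compound train [5 meshes; 5 ratios multiply, 5 sense flips]
mesh 1 [24T→24T]: running ratio 1, sense −
mesh 2 [24T→86T]: running ratio 12/43, sense +
mesh 3 [17T→83T]: running ratio 204/3569, sense −
mesh 4 [83T→68T]: running ratio 3/43, sense +
mesh 5 [68T→48T]: running ratio 17/172, sense −
ω_out/ω_in = -17/172

-17/172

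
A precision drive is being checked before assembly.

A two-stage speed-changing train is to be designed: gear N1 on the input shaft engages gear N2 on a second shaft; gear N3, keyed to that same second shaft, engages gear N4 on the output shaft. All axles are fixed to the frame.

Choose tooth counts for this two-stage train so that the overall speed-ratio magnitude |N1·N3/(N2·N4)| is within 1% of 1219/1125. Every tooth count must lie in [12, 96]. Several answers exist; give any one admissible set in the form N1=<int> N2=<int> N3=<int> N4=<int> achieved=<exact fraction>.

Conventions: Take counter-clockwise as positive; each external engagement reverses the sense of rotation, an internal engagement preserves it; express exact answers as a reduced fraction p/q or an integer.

N1=23 N2=15 N3=53 N4=75 achieved=1219/1125

design class (target 1219/1125): fixed-axis compound train
target = 1219/1125 in lowest terms: an exact hit needs N1·N3 = k·1219 and N2·N4 = k·1125 for one integer k, every count in [12, 96]; additionally prefer no 1:1 stage (N1 ≠ N2, N3 ≠ N4)
k = 1: N1·N3 = 1219 = 23·53, N2·N4 = 1125 = 15·75
achieved = 23·53/(15·75) = 1219/1125; |achieved − target| = 0 ≤ 1219/112500 ✓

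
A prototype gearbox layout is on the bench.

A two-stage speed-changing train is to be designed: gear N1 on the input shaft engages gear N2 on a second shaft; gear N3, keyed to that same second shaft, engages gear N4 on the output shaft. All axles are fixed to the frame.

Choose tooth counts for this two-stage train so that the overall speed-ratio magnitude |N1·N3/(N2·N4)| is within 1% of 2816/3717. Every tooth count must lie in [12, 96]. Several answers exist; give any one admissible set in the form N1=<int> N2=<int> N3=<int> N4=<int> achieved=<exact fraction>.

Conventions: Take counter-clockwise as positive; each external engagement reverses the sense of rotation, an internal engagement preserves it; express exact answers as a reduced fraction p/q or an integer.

N1=32 N2=59 N3=88 N4=63 achieved=2816/3717

topology: fixed-axis compound train — 2 stages, target 2816/3717
target = 2816/3717 in lowest terms: an exact hit needs N1·N3 = k·2816 and N2·N4 = k·3717 for one integer k, every count in [12, 96]; additionally prefer no 1:1 stage (N1 ≠ N2, N3 ≠ N4)
k = 1: N1·N3 = 2816 = 32·88, N2·N4 = 3717 = 59·63
achieved = 32·88/(59·63) = 2816/3717; |achieved − target| = 0 ≤ 704/92925 ✓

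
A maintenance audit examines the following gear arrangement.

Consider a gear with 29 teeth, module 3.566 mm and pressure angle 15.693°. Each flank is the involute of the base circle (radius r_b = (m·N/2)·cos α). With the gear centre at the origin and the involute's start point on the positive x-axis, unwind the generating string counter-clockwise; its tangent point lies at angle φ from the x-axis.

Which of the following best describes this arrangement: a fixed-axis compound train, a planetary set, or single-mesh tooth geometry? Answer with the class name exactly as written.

single-mesh tooth geometry

recognized (one wheel, involute flank): single-mesh tooth geometry, m = 3.566, N = 29
classification: single-mesh tooth geometry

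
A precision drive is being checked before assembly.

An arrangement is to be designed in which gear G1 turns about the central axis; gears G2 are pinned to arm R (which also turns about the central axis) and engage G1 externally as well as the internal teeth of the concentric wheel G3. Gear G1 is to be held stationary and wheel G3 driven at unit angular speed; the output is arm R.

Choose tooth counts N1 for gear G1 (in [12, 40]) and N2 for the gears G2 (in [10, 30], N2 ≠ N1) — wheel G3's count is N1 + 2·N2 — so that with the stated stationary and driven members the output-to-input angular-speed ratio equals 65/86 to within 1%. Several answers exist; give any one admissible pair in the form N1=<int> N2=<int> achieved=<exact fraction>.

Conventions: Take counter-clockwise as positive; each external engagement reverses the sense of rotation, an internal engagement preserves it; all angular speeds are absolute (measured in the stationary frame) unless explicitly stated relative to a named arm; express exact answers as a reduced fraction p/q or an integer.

planetary set to be sized for 65/86 (Willis relation)
Willis with ω_sun = 0: ω_arm/ω_ring = N3/(N1+N3); set equal to 65/86  ⇒  N3/N1 = (65/86)/(1 − 65/86) = 65/21
N3 = N1 + 2·N2  ⇒  N2/N1 = (N3/N1 − 1)/2 = (65/21 − 1)/2 = 22/21
smallest multiple with N1 ≥ 12 and N2 ≥ 10: k = 1  ⇒  N1 = 1·21 = 21, N2 = 1·22 = 22 (N1 ≤ 40, N2 ≤ 30, N2 ≠ N1 ✓), N3 = 21 + 2·22 = 65
check: N3/(N1+N3) with N1 = 21, N3 = 65 gives 65/86; |achieved − target| = 0 ≤ 13/1720 ✓

N1=21 N2=22 achieved=65/86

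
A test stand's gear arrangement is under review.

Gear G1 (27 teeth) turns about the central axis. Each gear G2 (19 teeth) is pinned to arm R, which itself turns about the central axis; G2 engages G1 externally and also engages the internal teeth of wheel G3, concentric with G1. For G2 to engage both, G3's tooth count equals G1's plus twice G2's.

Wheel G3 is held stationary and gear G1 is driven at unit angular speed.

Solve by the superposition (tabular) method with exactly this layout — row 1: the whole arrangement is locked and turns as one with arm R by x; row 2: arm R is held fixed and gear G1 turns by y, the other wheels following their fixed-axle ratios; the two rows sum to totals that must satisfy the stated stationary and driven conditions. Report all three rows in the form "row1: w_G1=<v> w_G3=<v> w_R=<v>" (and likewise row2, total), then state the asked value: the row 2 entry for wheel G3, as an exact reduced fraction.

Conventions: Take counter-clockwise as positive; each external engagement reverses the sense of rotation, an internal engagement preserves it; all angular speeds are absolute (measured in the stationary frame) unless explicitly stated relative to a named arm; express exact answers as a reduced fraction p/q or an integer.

row1: w_G1=27/92 w_G3=27/92 w_R=27/92
row2: w_G1=65/92 w_G3=-27/92 w_R=0
total: w_G1=1 w_G3=0 w_R=27/92
asked value: -27/92

class = planetary set [G3 = 27+2·19 = 65; Willis about the carrier]
row 1 — lock + rotate with arm: ω_sun = ω_ring = ω_arm = x
row 2 — arm fixed, fixed-axis ratios: sun y, ring −(27/65)·y, arm 0
boundary: total ω_ring = x − (27/65)·y = 0 and total ω_sun = x + y = 1  ⇒  y = 65/92, x = 27/92
row 2 ring = −(27/65)·65/92 = -27/92
totals (row 1 + row 2): sun 27/92 + 65/92 = 1, ring 27/92 + (-27/92) = 0, arm 27/92 + 0 = 27/92
asked cell (row2, ring) = -27/92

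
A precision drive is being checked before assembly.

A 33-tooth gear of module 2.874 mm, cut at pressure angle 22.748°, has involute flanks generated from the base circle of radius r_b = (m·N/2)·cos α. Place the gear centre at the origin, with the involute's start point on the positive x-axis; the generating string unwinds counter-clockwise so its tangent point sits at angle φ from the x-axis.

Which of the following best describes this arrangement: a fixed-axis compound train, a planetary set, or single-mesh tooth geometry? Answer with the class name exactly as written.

single-mesh tooth geometry

class = single-mesh tooth geometry [base-circle involute, m = 2.874, 33T]
classification: single-mesh tooth geometry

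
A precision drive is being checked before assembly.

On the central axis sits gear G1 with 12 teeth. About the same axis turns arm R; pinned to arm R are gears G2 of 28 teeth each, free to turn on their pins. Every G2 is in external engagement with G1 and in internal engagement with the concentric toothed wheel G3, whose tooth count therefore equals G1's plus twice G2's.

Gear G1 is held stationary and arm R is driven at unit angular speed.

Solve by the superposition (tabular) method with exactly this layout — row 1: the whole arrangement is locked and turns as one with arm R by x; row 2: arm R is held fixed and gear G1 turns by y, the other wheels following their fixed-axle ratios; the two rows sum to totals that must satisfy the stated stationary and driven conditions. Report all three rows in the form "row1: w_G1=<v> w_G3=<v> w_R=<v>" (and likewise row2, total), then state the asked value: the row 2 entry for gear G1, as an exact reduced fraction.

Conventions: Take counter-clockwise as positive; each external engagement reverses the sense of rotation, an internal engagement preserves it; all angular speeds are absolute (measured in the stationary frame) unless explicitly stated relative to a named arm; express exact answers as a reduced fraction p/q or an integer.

planetary set (12T centre, 28T on arm, 68T internal) — Willis relation
row 1: whole set turns with the arm by x
row 2: sun turns y, ring = −(12/68)·y, arm 0
boundary: total ω_sun = x + y = 0 and total ω_arm = x = 1  ⇒  y = -1, x = 1
row 2 ring = −(12/68)·(-1) = 3/17
totals (row 1 + row 2): sun 1 + (-1) = 0, ring 1 + 3/17 = 20/17, arm 1 + 0 = 1
asked cell (row2, sun) = -1

row1: w_G1=1 w_G3=1 w_R=1
row2: w_G1=-1 w_G3=3/17 w_R=0
total: w_G1=0 w_G3=20/17 w_R=1
asked value: -1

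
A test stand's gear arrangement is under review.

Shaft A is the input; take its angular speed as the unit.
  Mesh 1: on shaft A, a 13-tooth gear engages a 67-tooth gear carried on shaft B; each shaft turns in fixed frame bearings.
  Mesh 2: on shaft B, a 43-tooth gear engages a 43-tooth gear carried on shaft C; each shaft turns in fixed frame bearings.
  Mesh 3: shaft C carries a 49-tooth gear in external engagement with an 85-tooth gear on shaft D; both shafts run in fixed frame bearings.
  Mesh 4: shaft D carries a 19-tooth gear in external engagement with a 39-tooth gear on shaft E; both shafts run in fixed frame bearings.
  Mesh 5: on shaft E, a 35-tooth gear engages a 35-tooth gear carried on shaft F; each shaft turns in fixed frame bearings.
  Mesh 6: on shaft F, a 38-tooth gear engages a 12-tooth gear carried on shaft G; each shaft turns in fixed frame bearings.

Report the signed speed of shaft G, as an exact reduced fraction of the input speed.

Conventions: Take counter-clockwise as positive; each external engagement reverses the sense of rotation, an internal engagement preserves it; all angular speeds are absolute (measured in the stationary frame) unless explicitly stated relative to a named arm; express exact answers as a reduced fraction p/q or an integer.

17689/102510

6-mesh fixed-axis compound train (all bearings frame-fixed)
mesh 1 [13T→67T]: |ω|/ω_in = 1×13/67 = 13/67, sense flips to −
mesh 2 [43T→43T]: |ω|/ω_in = (13/67)×43/43 = 13/67, sense flips to +
mesh 3 [49T→85T]: |ω|/ω_in = (13/67)×49/85 = 637/5695, sense flips to −
mesh 4 [19T→39T]: |ω|/ω_in = (637/5695)×19/39 = 931/17085, sense flips to +
mesh 5 [35T→35T]: |ω|/ω_in = (931/17085)×35/35 = 931/17085, sense flips to −
mesh 6 [38T→12T]: |ω|/ω_in = (931/17085)×38/12 = 17689/102510, sense flips to +
signed output speed (× input speed) = 17689/102510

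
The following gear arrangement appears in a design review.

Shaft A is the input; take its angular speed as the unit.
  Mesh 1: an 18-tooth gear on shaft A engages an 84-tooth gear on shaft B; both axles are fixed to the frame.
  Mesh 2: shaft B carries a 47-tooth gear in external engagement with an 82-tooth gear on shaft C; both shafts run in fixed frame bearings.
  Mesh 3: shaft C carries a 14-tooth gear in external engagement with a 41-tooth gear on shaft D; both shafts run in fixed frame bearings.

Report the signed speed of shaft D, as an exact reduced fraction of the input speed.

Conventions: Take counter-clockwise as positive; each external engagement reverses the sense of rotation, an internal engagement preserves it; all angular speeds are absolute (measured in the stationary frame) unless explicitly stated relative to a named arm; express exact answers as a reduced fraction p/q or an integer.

-141/3362

3-mesh fixed-axis compound train (all bearings frame-fixed)
mesh 1 [18T→84T]: |ω|/ω_in = 1×18/84 = 3/14, sense flips to −
mesh 2 [47T→82T]: |ω|/ω_in = (3/14)×47/82 = 141/1148, sense flips to +
mesh 3 [14T→41T]: |ω|/ω_in = (141/1148)×14/41 = 141/3362, sense flips to −
signed output speed (× input speed) = -141/3362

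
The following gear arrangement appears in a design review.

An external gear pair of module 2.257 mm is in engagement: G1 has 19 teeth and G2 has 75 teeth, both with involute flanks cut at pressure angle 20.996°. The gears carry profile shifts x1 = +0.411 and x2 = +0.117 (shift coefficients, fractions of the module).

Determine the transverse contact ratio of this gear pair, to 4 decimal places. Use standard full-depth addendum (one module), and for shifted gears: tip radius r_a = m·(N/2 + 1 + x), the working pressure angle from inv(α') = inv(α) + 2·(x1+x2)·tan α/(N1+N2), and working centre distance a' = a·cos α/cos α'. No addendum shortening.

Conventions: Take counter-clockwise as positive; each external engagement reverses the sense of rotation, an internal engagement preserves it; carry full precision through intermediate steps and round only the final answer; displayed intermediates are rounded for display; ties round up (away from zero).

1.5125

single-mesh involute tooth geometry (19T engaging 75T at module 2.257)
base radii: r_b1 = 20.017901, r_b2 = 79.018031
tip radii: r_a1 = 24.626127, r_a2 = 87.158569
inv(α') = inv(20.996°) + 2·(+0.411+0.117)·tan α/(19+75) = 0.02164605  ⇒  α' = 22.54384°
a' = a·cos α / cos α' = 106.0790·cos 20.996°/cos 22.54384° = 107.229739
action lengths: √(r_a1²−r_b1²) = 14.343283, √(r_a2²−r_b2²) = 36.779981
base pitch p_b = π·m·cos α = 6.619799
CR = (14.343283 + 36.779981 − 107.229739·sin 22.54384°)/6.619799 = 1.512497
contact ratio ≈ 1.5125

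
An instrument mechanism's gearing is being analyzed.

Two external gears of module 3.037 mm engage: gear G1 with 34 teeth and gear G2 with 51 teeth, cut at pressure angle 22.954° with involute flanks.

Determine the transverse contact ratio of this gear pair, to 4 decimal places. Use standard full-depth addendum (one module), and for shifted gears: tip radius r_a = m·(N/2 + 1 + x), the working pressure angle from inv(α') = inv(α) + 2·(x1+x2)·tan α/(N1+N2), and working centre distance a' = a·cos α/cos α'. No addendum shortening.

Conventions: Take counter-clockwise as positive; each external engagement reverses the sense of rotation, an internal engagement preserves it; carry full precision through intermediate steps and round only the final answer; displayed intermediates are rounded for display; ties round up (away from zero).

1.5884

recognized (one external pair, fixed centres): single-mesh tooth geometry, m = 3.037, N1 = 34, N2 = 51
base radii: r_b1 = 47.540926, r_b2 = 71.311389
tip radii: r_a1 = 54.666000, r_a2 = 80.480500
no profile shift: α' = α, a' = a
action lengths: √(r_a1²−r_b1²) = 26.985773, √(r_a2²−r_b2²) = 37.306792
base pitch p_b = π·m·cos α = 8.785543
CR = (26.985773 + 37.306792 − 129.072500·sin 22.95400°)/8.785543 = 1.588442
contact ratio ≈ 1.5884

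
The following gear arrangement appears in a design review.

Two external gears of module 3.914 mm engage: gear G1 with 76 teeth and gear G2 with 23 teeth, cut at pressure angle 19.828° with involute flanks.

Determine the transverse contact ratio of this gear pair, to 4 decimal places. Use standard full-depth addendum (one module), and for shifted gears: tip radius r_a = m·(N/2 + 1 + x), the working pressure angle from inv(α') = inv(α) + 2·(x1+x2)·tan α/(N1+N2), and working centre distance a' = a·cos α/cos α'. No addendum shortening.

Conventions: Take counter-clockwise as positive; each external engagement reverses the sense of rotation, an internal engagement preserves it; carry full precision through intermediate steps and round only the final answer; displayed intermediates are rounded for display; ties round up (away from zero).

recognized (one external pair, fixed centres): single-mesh tooth geometry, m = 3.914, N1 = 76, N2 = 23
base radii: r_b1 = 139.914441, r_b2 = 42.342528
tip radii: r_a1 = 152.646000, r_a2 = 48.925000
no profile shift: α' = α, a' = a
action lengths: √(r_a1²−r_b1²) = 61.030734, √(r_a2²−r_b2²) = 24.510527
base pitch p_b = π·m·cos α = 11.567215
CR = (61.030734 + 24.510527 − 193.743000·sin 19.82800°)/11.567215 = 1.713817
contact ratio ≈ 1.7138

1.7138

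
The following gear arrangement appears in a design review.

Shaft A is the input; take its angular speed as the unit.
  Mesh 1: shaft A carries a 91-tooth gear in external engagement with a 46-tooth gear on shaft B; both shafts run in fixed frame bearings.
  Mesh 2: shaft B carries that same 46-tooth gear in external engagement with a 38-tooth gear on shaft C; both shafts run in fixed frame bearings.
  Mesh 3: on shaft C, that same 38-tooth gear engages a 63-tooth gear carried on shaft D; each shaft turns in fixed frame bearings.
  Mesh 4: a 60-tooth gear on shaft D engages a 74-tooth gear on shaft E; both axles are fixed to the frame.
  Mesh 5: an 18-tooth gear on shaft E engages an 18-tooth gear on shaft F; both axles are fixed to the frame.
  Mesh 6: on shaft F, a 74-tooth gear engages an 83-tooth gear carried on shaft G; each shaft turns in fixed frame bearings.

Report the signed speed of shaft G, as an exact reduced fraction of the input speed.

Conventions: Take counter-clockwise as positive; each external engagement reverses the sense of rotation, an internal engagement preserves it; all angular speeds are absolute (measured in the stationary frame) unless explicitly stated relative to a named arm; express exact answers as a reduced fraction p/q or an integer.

260/249

6-mesh fixed-axis compound train (all bearings frame-fixed)
mesh 1 [91T→46T]: |ω|/ω_in = 1×91/46 = 91/46, sense flips to −
mesh 2 [46T→38T]: |ω|/ω_in = (91/46)×46/38 = 91/38, sense flips to +
mesh 3 [38T→63T]: |ω|/ω_in = (91/38)×38/63 = 13/9, sense flips to −
mesh 4 [60T→74T]: |ω|/ω_in = (13/9)×60/74 = 130/111, sense flips to +
mesh 5 [18T→18T]: |ω|/ω_in = (130/111)×18/18 = 130/111, sense flips to −
mesh 6 [74T→83T]: |ω|/ω_in = (130/111)×74/83 = 260/249, sense flips to +
signed output speed (× input speed) = 260/249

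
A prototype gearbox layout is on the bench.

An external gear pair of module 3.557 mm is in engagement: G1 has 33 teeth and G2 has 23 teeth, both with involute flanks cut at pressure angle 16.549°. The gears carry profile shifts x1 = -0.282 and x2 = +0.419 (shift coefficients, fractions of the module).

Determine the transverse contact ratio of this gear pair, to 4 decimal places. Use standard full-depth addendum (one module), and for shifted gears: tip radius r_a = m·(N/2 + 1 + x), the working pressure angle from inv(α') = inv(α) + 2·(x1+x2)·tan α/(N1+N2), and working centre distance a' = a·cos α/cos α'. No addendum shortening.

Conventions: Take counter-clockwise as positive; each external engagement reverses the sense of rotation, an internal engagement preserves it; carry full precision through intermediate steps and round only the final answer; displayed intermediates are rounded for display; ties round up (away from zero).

class = single-mesh tooth geometry [involute pair 33T × 23T, m = 3.557]
base radii: r_b1 = 56.259334, r_b2 = 39.211051
tip radii: r_a1 = 61.244426, r_a2 = 45.952883
inv(α') = inv(16.549°) + 2·(-0.282+0.419)·tan α/(33+23) = 0.00976333  ⇒  α' = 17.44051°
a' = a·cos α / cos α' = 99.5960·cos 16.549°/cos 17.44051° = 100.070773
action lengths: √(r_a1²−r_b1²) = 24.202626, √(r_a2²−r_b2²) = 23.961656
base pitch p_b = π·m·cos α = 10.711752
CR = (24.202626 + 23.961656 − 100.070773·sin 17.44051°)/10.711752 = 1.696410
contact ratio ≈ 1.6964

1.6964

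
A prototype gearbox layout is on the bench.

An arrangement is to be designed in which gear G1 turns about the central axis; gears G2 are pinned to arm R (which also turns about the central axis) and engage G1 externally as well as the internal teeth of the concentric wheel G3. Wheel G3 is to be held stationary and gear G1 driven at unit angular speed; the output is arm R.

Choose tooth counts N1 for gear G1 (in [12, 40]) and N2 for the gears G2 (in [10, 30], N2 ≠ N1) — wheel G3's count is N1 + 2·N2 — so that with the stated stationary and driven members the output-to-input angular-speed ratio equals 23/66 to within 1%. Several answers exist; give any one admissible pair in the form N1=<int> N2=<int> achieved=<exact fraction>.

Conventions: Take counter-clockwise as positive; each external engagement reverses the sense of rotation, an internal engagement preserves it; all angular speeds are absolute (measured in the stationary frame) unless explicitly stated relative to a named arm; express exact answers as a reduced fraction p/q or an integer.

N1=23 N2=10 achieved=23/66

planetary set to be sized for 23/66 (Willis relation)
Willis with ω_ring = 0: ω_arm/ω_sun = N1/(N1+N3); set equal to 23/66  ⇒  N3/N1 = 1/(23/66) − 1 = 43/23
N3 = N1 + 2·N2  ⇒  N2/N1 = (N3/N1 − 1)/2 = (43/23 − 1)/2 = 10/23
smallest multiple with N1 ≥ 12 and N2 ≥ 10: k = 1  ⇒  N1 = 1·23 = 23, N2 = 1·10 = 10 (N1 ≤ 40, N2 ≤ 30, N2 ≠ N1 ✓), N3 = 23 + 2·10 = 43
check: N1/(N1+N3) with N1 = 23, N3 = 43 gives 23/66; |achieved − target| = 0 ≤ 23/6600 ✓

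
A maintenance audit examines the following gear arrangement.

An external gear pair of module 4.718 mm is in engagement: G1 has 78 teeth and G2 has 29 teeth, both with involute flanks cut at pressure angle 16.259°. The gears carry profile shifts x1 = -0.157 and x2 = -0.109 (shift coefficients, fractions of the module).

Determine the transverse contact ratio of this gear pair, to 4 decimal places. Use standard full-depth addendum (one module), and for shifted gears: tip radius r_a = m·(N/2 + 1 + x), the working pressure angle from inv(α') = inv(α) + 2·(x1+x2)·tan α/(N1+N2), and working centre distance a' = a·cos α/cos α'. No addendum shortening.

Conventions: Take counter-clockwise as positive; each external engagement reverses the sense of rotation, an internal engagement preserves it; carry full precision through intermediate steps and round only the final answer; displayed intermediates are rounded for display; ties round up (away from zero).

2.0644

single-mesh involute tooth geometry (78T engaging 29T at module 4.718)
base radii: r_b1 = 176.643003, r_b2 = 65.674963
tip radii: r_a1 = 187.979274, r_a2 = 72.614738
inv(α') = inv(16.259°) + 2·(-0.157-0.109)·tan α/(78+29) = 0.00642073  ⇒  α' = 15.21302°
a' = a·cos α / cos α' = 252.4130·cos 16.259°/cos 15.21302° = 251.117916
action lengths: √(r_a1²−r_b1²) = 64.291966, √(r_a2²−r_b2²) = 30.979016
base pitch p_b = π·m·cos α = 14.229240
CR = (64.291966 + 30.979016 − 251.117916·sin 15.21302°)/14.229240 = 2.064448
contact ratio ≈ 2.0644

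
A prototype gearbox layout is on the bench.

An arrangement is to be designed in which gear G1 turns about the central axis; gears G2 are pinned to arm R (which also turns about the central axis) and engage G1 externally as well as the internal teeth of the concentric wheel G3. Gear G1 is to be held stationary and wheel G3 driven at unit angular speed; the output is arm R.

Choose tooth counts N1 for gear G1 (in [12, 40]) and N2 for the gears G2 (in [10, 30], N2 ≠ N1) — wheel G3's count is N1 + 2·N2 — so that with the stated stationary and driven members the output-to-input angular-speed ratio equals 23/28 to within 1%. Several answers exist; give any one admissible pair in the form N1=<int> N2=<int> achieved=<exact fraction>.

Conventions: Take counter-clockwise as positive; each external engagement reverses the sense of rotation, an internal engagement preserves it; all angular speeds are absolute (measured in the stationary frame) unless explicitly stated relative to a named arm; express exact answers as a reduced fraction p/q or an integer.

topology: planetary set — design target 23/28, arm = carrier (Willis)
Willis with ω_sun = 0: ω_arm/ω_ring = N3/(N1+N3); set equal to 23/28  ⇒  N3/N1 = (23/28)/(1 − 23/28) = 23/5
N3 = N1 + 2·N2  ⇒  N2/N1 = (N3/N1 − 1)/2 = (23/5 − 1)/2 = 9/5
smallest multiple with N1 ≥ 12 and N2 ≥ 10: k = 3  ⇒  N1 = 3·5 = 15, N2 = 3·9 = 27 (N1 ≤ 40, N2 ≤ 30, N2 ≠ N1 ✓), N3 = 15 + 2·27 = 69
check: N3/(N1+N3) with N1 = 15, N3 = 69 gives 23/28; |achieved − target| = 0 ≤ 23/2800 ✓

N1=15 N2=27 achieved=23/28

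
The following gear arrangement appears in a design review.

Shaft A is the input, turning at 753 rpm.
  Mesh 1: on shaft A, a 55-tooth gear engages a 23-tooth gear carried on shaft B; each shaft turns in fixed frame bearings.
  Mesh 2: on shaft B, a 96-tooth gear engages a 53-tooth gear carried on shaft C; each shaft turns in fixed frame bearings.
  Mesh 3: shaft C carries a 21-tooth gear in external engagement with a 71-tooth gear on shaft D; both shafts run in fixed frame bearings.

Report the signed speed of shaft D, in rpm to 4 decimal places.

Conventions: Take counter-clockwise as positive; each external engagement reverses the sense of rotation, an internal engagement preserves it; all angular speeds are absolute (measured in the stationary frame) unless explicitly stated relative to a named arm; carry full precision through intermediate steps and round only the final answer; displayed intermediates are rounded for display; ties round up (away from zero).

class = fixed-axis compound train [3 meshes; 3 ratios multiply, 3 sense flips]
mesh 1 [55T→23T]: ω = 753.0000×55/23 = 1800.6522 rpm, sense flips to −
mesh 2 [96T→53T]: ω = 1800.6522×96/53 = 3261.5587 rpm, sense flips to +
mesh 3 [21T→71T]: ω = 3261.5587×21/71 = 964.6864 rpm, sense flips to −
signed output speed = -964.6864 rpm

-964.6864 rpm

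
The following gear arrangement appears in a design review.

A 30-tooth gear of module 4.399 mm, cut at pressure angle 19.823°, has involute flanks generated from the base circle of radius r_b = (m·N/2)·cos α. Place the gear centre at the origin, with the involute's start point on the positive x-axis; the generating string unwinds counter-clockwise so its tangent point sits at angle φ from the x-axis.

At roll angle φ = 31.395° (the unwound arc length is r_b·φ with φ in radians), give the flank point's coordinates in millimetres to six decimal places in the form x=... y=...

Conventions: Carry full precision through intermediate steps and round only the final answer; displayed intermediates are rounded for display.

x=70.705994 y=3.303037

recognized (one wheel, involute flank): single-mesh tooth geometry, m = 4.399, N = 30
pitch radius r_p = m·N/2 = 4.399·30/2 = 65.985000
base radius r_b = r_p·cos α = 65.985000·cos 19.823° = 62.075040
roll angle φ = 31.395° = 0.54794612 rad
x = r_b·(cos φ + φ·sin φ) = 70.705994
y = r_b·(sin φ − φ·cos φ) = 3.303037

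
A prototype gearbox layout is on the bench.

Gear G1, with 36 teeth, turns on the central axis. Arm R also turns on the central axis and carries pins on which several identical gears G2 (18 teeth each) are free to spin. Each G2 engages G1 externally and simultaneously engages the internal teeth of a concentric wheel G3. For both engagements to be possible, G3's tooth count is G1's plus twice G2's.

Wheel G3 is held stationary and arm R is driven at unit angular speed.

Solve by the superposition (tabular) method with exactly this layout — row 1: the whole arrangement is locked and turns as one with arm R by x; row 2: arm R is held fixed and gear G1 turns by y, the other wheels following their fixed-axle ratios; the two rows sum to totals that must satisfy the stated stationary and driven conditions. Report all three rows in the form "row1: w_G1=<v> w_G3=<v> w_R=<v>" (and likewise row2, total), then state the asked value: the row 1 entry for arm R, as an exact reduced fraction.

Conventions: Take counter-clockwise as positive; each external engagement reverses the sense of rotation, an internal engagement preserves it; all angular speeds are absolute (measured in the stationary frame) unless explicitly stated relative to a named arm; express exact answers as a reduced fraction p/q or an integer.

row1: w_G1=1 w_G3=1 w_R=1
row2: w_G1=2 w_G3=-1 w_R=0
total: w_G1=3 w_G3=0 w_R=1
asked value: 1

recognized (axles ride arm R): planetary set, 36/18/72 teeth
row 1 (train locked, turned with arm): all members turn x
row 2: sun turns y, ring = −(36/72)·y, arm 0
boundary: total ω_ring = x − (36/72)·y = 0 and total ω_arm = x = 1  ⇒  y = 2, x = 1
row 2 ring = −(36/72)·2 = -1
totals (row 1 + row 2): sun 1 + 2 = 3, ring 1 + (-1) = 0, arm 1 + 0 = 1
asked cell (row1, arm) = 1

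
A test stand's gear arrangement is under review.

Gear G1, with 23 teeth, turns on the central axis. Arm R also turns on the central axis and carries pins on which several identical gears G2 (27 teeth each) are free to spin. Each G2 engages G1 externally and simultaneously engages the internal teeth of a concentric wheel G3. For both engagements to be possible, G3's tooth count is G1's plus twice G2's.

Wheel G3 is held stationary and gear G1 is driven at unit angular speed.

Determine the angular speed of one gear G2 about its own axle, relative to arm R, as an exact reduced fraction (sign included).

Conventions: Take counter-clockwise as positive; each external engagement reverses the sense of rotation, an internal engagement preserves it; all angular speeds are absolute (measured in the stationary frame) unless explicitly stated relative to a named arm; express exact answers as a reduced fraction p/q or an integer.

-1771/2700

topology: planetary set — G1 23T / G2 27T / G3 77T, arm = carrier (Willis)
ring teeth: 23 + 2·27 = 77
23(ω_sun−ω_arm) = −77(ω_ring−ω_arm),  ω_ring = 0, ω_sun = 1
23(1−ω_arm) = −77(0−ω_arm)  ⇒  100·ω_arm = 23  ⇒  ω_arm = 23/100
sun–planet mesh: 23·(1−23/100) = −27·(ω_p−ω_arm)  ⇒  ω_p−ω_arm = -1771/2700
exact speed ratio = -1771/2700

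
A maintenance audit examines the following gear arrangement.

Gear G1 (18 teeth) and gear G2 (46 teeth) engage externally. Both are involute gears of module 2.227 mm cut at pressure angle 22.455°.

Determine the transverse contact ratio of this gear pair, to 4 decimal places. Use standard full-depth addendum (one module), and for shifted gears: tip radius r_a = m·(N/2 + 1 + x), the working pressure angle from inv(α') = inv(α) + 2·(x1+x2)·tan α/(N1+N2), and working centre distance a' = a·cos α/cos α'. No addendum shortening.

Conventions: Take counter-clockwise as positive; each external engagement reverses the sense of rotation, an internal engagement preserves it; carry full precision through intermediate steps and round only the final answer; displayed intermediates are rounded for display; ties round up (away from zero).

1.5403

class = single-mesh tooth geometry [involute pair 18T × 46T, m = 2.227]
base radii: r_b1 = 18.523336, r_b2 = 47.337414
tip radii: r_a1 = 22.270000, r_a2 = 53.448000
no profile shift: α' = α, a' = a
action lengths: √(r_a1²−r_b1²) = 12.362804, √(r_a2²−r_b2²) = 24.816486
base pitch p_b = π·m·cos α = 6.465864
CR = (12.362804 + 24.816486 − 71.264000·sin 22.45500°)/6.465864 = 1.540313
contact ratio ≈ 1.5403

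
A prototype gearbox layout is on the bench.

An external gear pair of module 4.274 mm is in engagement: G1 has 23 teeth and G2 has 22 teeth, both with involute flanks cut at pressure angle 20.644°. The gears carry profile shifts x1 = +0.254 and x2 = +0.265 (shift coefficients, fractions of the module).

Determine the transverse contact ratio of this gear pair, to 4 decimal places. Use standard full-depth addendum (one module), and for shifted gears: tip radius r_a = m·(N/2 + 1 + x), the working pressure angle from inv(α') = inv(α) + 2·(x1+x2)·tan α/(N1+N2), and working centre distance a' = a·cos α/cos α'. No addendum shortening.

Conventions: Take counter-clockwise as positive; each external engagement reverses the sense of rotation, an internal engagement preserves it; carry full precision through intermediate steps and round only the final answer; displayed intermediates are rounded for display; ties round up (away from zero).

recognized (one external pair, fixed centres): single-mesh tooth geometry, m = 4.274, N1 = 23, N2 = 22
base radii: r_b1 = 45.994968, r_b2 = 43.995187
tip radii: r_a1 = 54.510596, r_a2 = 52.420610
inv(α') = inv(20.644°) + 2·(+0.254+0.265)·tan α/(23+22) = 0.02513663  ⇒  α' = 23.64346°
a' = a·cos α / cos α' = 96.1650·cos 20.644°/cos 23.64346° = 98.236221
action lengths: √(r_a1²−r_b1²) = 29.255221, √(r_a2²−r_b2²) = 28.501647
base pitch p_b = π·m·cos α = 12.564996
CR = (29.255221 + 28.501647 − 98.236221·sin 23.64346°)/12.564996 = 1.461188
contact ratio ≈ 1.4612

1.4612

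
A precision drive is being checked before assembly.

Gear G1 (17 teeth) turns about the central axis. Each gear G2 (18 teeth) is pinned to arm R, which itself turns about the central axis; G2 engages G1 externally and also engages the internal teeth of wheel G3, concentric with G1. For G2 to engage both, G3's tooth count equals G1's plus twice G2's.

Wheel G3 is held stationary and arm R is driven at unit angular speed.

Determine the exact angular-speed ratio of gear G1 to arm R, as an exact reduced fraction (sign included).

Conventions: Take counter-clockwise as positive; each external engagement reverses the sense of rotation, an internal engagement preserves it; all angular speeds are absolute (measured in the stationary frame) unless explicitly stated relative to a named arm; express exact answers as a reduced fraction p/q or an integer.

70/17

topology: planetary set — G1 17T / G2 18T / G3 53T, arm = carrier (Willis)
ring teeth: 17 + 2·18 = 53
17(ω_sun−ω_arm) = −53(ω_ring−ω_arm),  ω_ring = 0, ω_arm = 1
ω_sun = 1 − (53/17)(0−1) = 70/17
ω_out/ω_in = 70/17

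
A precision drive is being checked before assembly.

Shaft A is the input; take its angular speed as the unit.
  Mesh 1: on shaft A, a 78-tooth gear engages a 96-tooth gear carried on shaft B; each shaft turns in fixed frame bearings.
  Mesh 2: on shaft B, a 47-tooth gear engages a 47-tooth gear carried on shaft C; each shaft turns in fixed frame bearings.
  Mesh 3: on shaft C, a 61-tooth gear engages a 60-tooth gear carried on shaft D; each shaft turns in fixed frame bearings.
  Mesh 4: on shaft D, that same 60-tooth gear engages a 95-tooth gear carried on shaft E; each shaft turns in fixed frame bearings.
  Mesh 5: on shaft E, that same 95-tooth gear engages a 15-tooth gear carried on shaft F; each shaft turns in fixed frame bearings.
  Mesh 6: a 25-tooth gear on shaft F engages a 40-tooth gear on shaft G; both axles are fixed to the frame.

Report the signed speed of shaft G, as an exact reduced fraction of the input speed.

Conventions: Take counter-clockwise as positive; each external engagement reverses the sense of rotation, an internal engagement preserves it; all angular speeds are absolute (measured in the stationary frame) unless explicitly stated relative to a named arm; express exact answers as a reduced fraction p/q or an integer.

6-mesh fixed-axis compound train (all bearings frame-fixed)
mesh 1 [78T→96T]: |ω|/ω_in = 1×78/96 = 13/16, sense flips to −
mesh 2 [47T→47T]: |ω|/ω_in = (13/16)×47/47 = 13/16, sense flips to +
mesh 3 [61T→60T]: |ω|/ω_in = (13/16)×61/60 = 793/960, sense flips to −
mesh 4 [60T→95T]: |ω|/ω_in = (793/960)×60/95 = 793/1520, sense flips to +
mesh 5 [95T→15T]: |ω|/ω_in = (793/1520)×95/15 = 793/240, sense flips to −
mesh 6 [25T→40T]: |ω|/ω_in = (793/240)×25/40 = 793/384, sense flips to +
signed output speed (× input speed) = 793/384

793/384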